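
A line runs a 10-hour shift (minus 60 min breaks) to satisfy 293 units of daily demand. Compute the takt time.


Available = 10×60 - 60 = 540 min
Takt time = 540 / 293
= 1.84 min/unit


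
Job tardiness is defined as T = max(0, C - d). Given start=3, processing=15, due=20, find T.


Completion = start + processing = 3 + 15 = 18
Tardiness = max(0, C - d) = max(0, 18 - 20)
= max(0, -2)
= 0


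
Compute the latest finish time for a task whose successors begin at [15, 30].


LF = min of all successor start times
Successors start at: [15, 30]
LF = min(15, 30)
= 15


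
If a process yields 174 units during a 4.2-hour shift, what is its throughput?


Throughput = units / time
= 174 / 4.2
= 41.4 units/hour


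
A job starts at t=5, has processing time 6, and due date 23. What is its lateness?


Completion = 5 + 6 = 11
Lateness = C - d = 11 - 23
= -12


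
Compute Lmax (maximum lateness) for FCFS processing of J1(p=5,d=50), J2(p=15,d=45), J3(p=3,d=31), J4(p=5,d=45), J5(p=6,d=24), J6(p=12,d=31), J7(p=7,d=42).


Lateness per job (L = C - d):
  J1: C=5, d=50, L=-45
  J2: C=20, d=45, L=-25
  J3: C=23, d=31, L=-8
  J4: C=28, d=45, L=-17
  J5: C=34, d=24, L=10
  J6: C=46, d=31, L=15
  J7: C=53, d=42, L=11
Lmax = max(-45, -25, -8, -17, 10, 15, 11)
= 15


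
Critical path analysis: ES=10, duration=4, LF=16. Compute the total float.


EF = ES + duration = 10 + 4 = 14
LS = LF - duration = 16 - 4 = 12
Total Float = LF - EF = 16 - 14
(or LS - ES = 12 - 10)
= 2


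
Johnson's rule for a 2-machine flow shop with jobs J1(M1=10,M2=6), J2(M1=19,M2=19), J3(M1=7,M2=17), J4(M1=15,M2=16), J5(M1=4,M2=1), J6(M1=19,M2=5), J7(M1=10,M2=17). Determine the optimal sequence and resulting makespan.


Johnson's rule:
Group 1 (M1≤M2, sort by M1): ['J3', 'J7', 'J4', 'J2']
Group 2 (M1>M2, sort desc M2): ['J1', 'J6', 'J5']
Sequence: J3 → J7 → J4 → J2 → J1 → J6 → J5
Makespan calculation:
  J3: M1 done=7, M2 done=24
  J7: M1 done=17, M2 done=41
  J4: M1 done=32, M2 done=57
  J2: M1 done=51, M2 done=76
  J1: M1 done=61, M2 done=82
  J6: M1 done=80, M2 done=87
  J5: M1 done=84, M2 done=88
= Sequence: J3 → J7 → J4 → J2 → J1 → J6 → J5, Makespan: 88


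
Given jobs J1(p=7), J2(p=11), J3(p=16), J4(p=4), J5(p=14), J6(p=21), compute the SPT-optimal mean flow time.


SPT order: J4 → J1 → J2 → J5 → J3 → J6
Completion times:
  J4: C=4
  J1: C=11
  J2: C=22
  J5: C=36
  J3: C=52
  J6: C=73
Sum = 198, n = 6
Mean flow = 198/6
= 33.00


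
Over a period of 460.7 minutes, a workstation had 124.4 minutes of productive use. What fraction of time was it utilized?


Utilization = busy / total × 100
= 124.4 / 460.7 × 100
= 27.0%


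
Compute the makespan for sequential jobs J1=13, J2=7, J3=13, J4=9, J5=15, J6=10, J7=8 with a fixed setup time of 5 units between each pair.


Makespan = Σ processing + (n-1) × setup
= (13 + 7 + 13 + 9 + 15 + 10 + 8) + (7-1)×5
= 75 + 30
= 105 time units


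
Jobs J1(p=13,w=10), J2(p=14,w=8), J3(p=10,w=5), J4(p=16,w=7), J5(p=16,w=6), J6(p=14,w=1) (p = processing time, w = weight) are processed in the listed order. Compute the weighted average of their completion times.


Completion times:
  J1: C=13, w×C=10×13=130
  J2: C=27, w×C=8×27=216
  J3: C=37, w×C=5×37=185
  J4: C=53, w×C=7×53=371
  J5: C=69, w×C=6×69=414
  J6: C=83, w×C=1×83=83
Sum w×C = 1399
Sum w = 37
Weighted avg = 1399/37
= 37.81


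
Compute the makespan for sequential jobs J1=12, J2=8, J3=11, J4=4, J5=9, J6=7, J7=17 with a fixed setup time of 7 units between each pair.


Makespan = Σ processing + (n-1) × setup
= (12 + 8 + 11 + 4 + 9 + 7 + 17) + (7-1)×7
= 68 + 42
= 110 time units


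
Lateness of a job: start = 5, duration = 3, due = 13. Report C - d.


Completion = 5 + 3 = 8
Lateness = C - d = 8 - 13
= -5


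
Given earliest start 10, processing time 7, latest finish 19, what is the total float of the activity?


EF = ES + duration = 10 + 7 = 17
LS = LF - duration = 19 - 7 = 12
Total Float = LF - EF = 19 - 17
(or LS - ES = 12 - 10)
= 2


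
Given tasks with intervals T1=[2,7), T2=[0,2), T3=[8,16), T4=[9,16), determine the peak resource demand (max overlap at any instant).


Check each time point for overlaps:
  t=9: 2 tasks active (T3, T4)
Max concurrent = 2


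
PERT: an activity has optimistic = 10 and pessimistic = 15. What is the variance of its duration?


σ² = ((p - o) / 6)² = (p - o)² / 36
= (15 - 10)² / 36
= 5² / 36
= 25 / 36
= 0.6944


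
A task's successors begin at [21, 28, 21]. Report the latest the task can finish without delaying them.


LF = min of all successor start times
Successors start at: [21, 28, 21]
LF = min(21, 28, 21)
= 21


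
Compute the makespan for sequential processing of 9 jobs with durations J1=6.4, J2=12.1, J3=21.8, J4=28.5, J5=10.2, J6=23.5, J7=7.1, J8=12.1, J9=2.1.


Sequential makespan: sum all processing times
= 6.4 + 12.1 + 21.8 + 28.5 + 10.2 + 23.5 + 7.1 + 12.1 + 2.1
= 123.8 time units


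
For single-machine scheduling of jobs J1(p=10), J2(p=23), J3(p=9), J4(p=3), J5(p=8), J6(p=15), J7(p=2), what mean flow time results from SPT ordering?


SPT order: J7 → J4 → J5 → J3 → J1 → J6 → J2
Completion times:
  J7: C=2
  J4: C=5
  J5: C=13
  J3: C=22
  J1: C=32
  J6: C=47
  J2: C=70
Sum = 191, n = 7
Mean flow = 191/7
= 27.29


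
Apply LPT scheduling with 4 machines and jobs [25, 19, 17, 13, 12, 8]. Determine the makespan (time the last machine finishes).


Jobs (LPT sorted): [25, 19, 17, 13, 12, 8]
Machines: 4
  J=25 → Machine 1 (load: 0+25=25)
  J=19 → Machine 2 (load: 0+19=19)
  J=17 → Machine 3 (load: 0+17=17)
  J=13 → Machine 4 (load: 0+13=13)
  J=12 → Machine 4 (load: 13+12=25)
  J=8 → Machine 3 (load: 17+8=25)
Machine loads: [25, 19, 25, 25]
Makespan = max = 25 time units


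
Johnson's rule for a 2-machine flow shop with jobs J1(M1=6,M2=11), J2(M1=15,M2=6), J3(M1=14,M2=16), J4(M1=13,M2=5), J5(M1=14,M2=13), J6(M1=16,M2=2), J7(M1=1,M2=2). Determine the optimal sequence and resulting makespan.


Johnson's rule:
Group 1 (M1≤M2, sort by M1): ['J7', 'J1', 'J3']
Group 2 (M1>M2, sort desc M2): ['J5', 'J2', 'J4', 'J6']
Sequence: J7 → J1 → J3 → J5 → J2 → J4 → J6
Makespan calculation:
  J7: M1 done=1, M2 done=3
  J1: M1 done=7, M2 done=18
  J3: M1 done=21, M2 done=37
  J5: M1 done=35, M2 done=50
  J2: M1 done=50, M2 done=56
  J4: M1 done=63, M2 done=68
  J6: M1 done=79, M2 done=81
= Sequence: J7 → J1 → J3 → J5 → J2 → J4 → J6, Makespan: 81


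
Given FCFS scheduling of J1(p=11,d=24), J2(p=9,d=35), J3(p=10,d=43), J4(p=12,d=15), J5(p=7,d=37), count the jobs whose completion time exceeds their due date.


Completion vs due date:
  J1: C=11, d=24 → on time
  J2: C=20, d=35 → on time
  J3: C=30, d=43 → on time
  J4: C=42, d=15 → TARDY
  J5: C=49, d=37 → TARDY
Tardy jobs: J4, J5
Count = 2


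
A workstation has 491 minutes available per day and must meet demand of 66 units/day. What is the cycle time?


Cycle time = available time / demand
= 491 / 66
= 7.44 min/unit


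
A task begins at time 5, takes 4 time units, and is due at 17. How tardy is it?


Completion = start + processing = 5 + 4 = 9
Tardiness = max(0, C - d) = max(0, 9 - 17)
= max(0, -8)
= 0


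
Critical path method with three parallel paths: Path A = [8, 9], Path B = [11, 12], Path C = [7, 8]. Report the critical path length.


Path A: 8 + 9 = 17
Path B: 11 + 12 = 23
Path C: 7 + 8 = 15
Critical path = longest = max(17, 23, 15)
= 23 (Path B)


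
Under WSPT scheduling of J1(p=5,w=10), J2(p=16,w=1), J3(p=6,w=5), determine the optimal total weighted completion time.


WSPT order (by p/w): J1 → J3 → J2
  J1: C=5, w·C=10×5=50
  J3: C=11, w·C=5×11=55
  J2: C=27, w·C=1×27=27
Σ w·C = 132
= 132


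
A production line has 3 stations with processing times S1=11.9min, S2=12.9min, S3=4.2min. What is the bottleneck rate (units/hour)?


Bottleneck = longest station time
Station times: [11.9, 12.9, 4.2]
Max = 12.9 min
Rate = 60 / 12.9
= 4.65 units/hour (bottleneck: 12.9min)


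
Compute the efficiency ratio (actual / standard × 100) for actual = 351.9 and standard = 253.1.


Efficiency = (actual / standard) × 100
= (351.9 / 253.1) × 100
= 139.0%


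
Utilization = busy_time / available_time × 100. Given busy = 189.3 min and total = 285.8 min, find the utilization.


Utilization = busy / total × 100
= 189.3 / 285.8 × 100
= 66.2%


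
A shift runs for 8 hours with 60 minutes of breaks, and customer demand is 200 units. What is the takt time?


Available = 8×60 - 60 = 420 min
Takt time = 420 / 200
= 2.10 min/unit


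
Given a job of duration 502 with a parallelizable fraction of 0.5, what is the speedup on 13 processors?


Amdahl's law: T_p = T × ((1-p) + p/N)
= 502 × ((1-0.5) + 0.5/13)
= 502 × (0.50 + 0.0385)
= 502 × 0.5385
= 270.31
Speedup = 502/270.31
= 1.86×


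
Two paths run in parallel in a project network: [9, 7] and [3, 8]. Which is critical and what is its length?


Path A: 9 + 7 = 16
Path B: 3 + 8 = 11
Critical path = longest = max(16, 11)
= 16 (Path A)


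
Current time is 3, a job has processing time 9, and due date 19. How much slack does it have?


Slack = due - current_time - processing
= 19 - 3 - 9
= 7


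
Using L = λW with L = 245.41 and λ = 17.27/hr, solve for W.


Little's law: L = λW → W = L / λ
= 245.41 / 17.27
= 14.21 hours


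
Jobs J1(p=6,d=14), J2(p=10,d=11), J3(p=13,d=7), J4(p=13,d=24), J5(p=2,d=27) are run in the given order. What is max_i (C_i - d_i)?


Lateness per job (L = C - d):
  J1: C=6, d=14, L=-8
  J2: C=16, d=11, L=5
  J3: C=29, d=7, L=22
  J4: C=42, d=24, L=18
  J5: C=44, d=27, L=17
Lmax = max(-8, 5, 22, 18, 17)
= 22


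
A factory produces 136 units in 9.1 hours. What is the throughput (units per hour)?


Throughput = units / time
= 136 / 9.1
= 14.9 units/hour


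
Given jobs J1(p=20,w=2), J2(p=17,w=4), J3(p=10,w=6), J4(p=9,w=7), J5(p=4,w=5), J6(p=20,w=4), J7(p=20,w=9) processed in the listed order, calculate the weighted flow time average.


Completion times:
  J1: C=20, w×C=2×20=40
  J2: C=37, w×C=4×37=148
  J3: C=47, w×C=6×47=282
  J4: C=56, w×C=7×56=392
  J5: C=60, w×C=5×60=300
  J6: C=80, w×C=4×80=320
  J7: C=100, w×C=9×100=900
Sum w×C = 2382
Sum w = 37
Weighted avg = 2382/37
= 64.38


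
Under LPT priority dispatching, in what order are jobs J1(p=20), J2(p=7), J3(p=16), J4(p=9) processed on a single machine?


LPT: sort by longest processing time first
  J1: p=20
  J3: p=16
  J4: p=9
  J2: p=7
Order: J1 → J3 → J4 → J2


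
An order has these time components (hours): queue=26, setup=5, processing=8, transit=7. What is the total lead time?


Lead time = queue + setup + processing + transit
= 26 + 5 + 8 + 7
= 46 hours


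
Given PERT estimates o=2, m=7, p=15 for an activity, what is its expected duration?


te = (o + 4m + p) / 6
= (2 + 4×7 + 15) / 6
= (2 + 28 + 15) / 6
= 45 / 6
= 7.50


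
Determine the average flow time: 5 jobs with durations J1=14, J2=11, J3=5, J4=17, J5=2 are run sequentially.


Completion times:
  J1: completes at 14
  J2: completes at 25
  J3: completes at 30
  J4: completes at 47
  J5: completes at 49
Sum = 165
Average = 165/5
= 33.00


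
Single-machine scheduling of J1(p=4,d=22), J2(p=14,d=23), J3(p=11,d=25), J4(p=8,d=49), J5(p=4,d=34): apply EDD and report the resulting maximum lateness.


EDD order: J1 → J2 → J3 → J5 → J4
Completion and lateness:
  J1: C=4, d=22, L=4-22=-18
  J2: C=18, d=23, L=18-23=-5
  J3: C=29, d=25, L=29-25=4
  J5: C=33, d=34, L=33-34=-1
  J4: C=41, d=49, L=41-49=-8
Lmax = max(-18, -5, 4, -1, -8)
= 4


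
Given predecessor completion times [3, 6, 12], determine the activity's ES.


ES = max of all predecessor completion times
Predecessors: [3, 6, 12]
ES = max(3, 6, 12)
= 12


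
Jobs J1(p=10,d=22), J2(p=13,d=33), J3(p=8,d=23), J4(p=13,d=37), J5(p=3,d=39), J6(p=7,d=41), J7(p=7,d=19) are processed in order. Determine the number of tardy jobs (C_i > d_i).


Completion vs due date:
  J1: C=10, d=22 → on time
  J2: C=23, d=33 → on time
  J3: C=31, d=23 → TARDY
  J4: C=44, d=37 → TARDY
  J5: C=47, d=39 → TARDY
  J6: C=54, d=41 → TARDY
  J7: C=61, d=19 → TARDY
Tardy jobs: J3, J4, J5, J6, J7
Count = 5


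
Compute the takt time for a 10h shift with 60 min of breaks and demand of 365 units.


Available = 10×60 - 60 = 540 min
Takt time = 540 / 365
= 1.48 min/unit


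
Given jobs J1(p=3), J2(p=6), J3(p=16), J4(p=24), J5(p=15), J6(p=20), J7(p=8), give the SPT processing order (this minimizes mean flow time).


SPT: sort by shortest processing time
  J1: p=3
  J2: p=6
  J7: p=8
  J5: p=15
  J3: p=16
  J6: p=20
  J4: p=24
Order: J1 → J2 → J7 → J5 → J3 → J6 → J4


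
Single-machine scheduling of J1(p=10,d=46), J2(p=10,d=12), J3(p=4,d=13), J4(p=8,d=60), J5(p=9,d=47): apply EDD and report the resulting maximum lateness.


EDD order: J2 → J3 → J1 → J5 → J4
Completion and lateness:
  J2: C=10, d=12, L=10-12=-2
  J3: C=14, d=13, L=14-13=1
  J1: C=24, d=46, L=24-46=-22
  J5: C=33, d=47, L=33-47=-14
  J4: C=41, d=60, L=41-60=-19
Lmax = max(-2, 1, -22, -14, -19)
= 1


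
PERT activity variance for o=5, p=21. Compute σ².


σ² = ((p - o) / 6)² = (p - o)² / 36
= (21 - 5)² / 36
= 16² / 36
= 256 / 36
= 7.1111


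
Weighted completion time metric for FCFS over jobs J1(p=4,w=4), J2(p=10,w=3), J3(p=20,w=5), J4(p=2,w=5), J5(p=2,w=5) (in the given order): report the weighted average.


Completion times:
  J1: C=4, w×C=4×4=16
  J2: C=14, w×C=3×14=42
  J3: C=34, w×C=5×34=170
  J4: C=36, w×C=5×36=180
  J5: C=38, w×C=5×38=190
Sum w×C = 598
Sum w = 22
Weighted avg = 598/22
= 27.18


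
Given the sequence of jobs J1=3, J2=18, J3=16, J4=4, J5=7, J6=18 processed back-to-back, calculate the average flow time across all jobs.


Completion times:
  J1: completes at 3
  J2: completes at 21
  J3: completes at 37
  J4: completes at 41
  J5: completes at 48
  J6: completes at 66
Sum = 216
Average = 216/6
= 36.00


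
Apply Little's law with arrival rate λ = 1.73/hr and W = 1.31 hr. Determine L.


Little's law: L = λ × W
= 1.73 × 1.31
= 2.27


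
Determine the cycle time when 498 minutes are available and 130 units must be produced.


Cycle time = available time / demand
= 498 / 130
= 3.83 min/unit


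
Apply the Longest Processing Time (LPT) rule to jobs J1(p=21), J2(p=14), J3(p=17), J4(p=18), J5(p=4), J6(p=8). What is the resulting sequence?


LPT: sort by longest processing time first
  J1: p=21
  J4: p=18
  J3: p=17
  J2: p=14
  J6: p=8
  J5: p=4
Order: J1 → J4 → J3 → J2 → J6 → J5


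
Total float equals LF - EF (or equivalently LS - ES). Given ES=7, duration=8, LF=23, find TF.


EF = ES + duration = 7 + 8 = 15
LS = LF - duration = 23 - 8 = 15
Total Float = LF - EF = 23 - 15
(or LS - ES = 15 - 7)
= 8


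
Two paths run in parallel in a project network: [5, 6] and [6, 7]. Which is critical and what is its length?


Path A: 5 + 6 = 11
Path B: 6 + 7 = 13
Critical path = longest = max(11, 13)
= 13 (Path B)


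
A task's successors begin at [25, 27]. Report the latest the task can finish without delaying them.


LF = min of all successor start times
Successors start at: [25, 27]
LF = min(25, 27)
= 25


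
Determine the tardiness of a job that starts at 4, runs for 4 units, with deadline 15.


Completion = start + processing = 4 + 4 = 8
Tardiness = max(0, C - d) = max(0, 8 - 15)
= max(0, -7)
= 0


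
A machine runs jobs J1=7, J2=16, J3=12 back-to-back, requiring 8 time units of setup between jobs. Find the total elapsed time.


Makespan = Σ processing + (n-1) × setup
= (7 + 16 + 12) + (3-1)×8
= 35 + 16
= 51 time units


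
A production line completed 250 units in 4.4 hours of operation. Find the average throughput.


Throughput = units / time
= 250 / 4.4
= 56.8 units/hour


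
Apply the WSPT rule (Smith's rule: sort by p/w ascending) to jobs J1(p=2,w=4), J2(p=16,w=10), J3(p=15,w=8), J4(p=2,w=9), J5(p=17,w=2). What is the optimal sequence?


WSPT (Smith's rule): sort by p/w ascending
  J4: p/w = 2/9 = 0.222
  J1: p/w = 2/4 = 0.500
  J2: p/w = 16/10 = 1.600
  J3: p/w = 15/8 = 1.875
  J5: p/w = 17/2 = 8.500
Order: J4 → J1 → J2 → J3 → J5


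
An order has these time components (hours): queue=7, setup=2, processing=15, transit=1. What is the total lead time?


Lead time = queue + setup + processing + transit
= 7 + 2 + 15 + 1
= 25 hours


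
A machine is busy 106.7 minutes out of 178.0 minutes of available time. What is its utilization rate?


Utilization = busy / total × 100
= 106.7 / 178.0 × 100
= 59.9%


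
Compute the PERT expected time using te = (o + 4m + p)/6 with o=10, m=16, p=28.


te = (o + 4m + p) / 6
= (10 + 4×16 + 28) / 6
= (10 + 64 + 28) / 6
= 102 / 6
= 17.00


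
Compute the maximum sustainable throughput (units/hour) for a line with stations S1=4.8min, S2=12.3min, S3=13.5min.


Bottleneck = longest station time
Station times: [4.8, 12.3, 13.5]
Max = 13.5 min
Rate = 60 / 13.5
= 4.44 units/hour (bottleneck: 13.5min)


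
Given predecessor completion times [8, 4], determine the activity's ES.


ES = max of all predecessor completion times
Predecessors: [8, 4]
ES = max(8, 4)
= 8


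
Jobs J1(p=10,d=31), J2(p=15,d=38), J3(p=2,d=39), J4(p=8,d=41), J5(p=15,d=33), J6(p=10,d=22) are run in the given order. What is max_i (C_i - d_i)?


Lateness per job (L = C - d):
  J1: C=10, d=31, L=-21
  J2: C=25, d=38, L=-13
  J3: C=27, d=39, L=-12
  J4: C=35, d=41, L=-6
  J5: C=50, d=33, L=17
  J6: C=60, d=22, L=38
Lmax = max(-21, -13, -12, -6, 17, 38)
= 38


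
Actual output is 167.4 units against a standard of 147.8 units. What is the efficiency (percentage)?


Efficiency = (actual / standard) × 100
= (167.4 / 147.8) × 100
= 113.3%


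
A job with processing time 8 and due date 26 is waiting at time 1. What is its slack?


Slack = due - current_time - processing
= 26 - 1 - 8
= 17


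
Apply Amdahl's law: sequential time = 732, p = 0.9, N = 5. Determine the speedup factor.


Amdahl's law: T_p = T × ((1-p) + p/N)
= 732 × ((1-0.9) + 0.9/5)
= 732 × (0.10 + 0.1800)
= 732 × 0.2800
= 204.96
Speedup = 732/204.96
= 3.57×


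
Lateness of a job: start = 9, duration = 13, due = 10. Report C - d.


Completion = 9 + 13 = 22
Lateness = C - d = 22 - 10
= 12


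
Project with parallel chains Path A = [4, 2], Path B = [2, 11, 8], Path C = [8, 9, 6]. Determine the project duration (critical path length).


Path A: 4 + 2 = 6
Path B: 2 + 11 + 8 = 21
Path C: 8 + 9 + 6 = 23
Critical path = longest = max(6, 21, 23)
= 23 (Path C)


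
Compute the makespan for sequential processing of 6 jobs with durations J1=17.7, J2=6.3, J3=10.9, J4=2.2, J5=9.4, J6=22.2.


Sequential makespan: sum all processing times
= 17.7 + 6.3 + 10.9 + 2.2 + 9.4 + 22.2
= 68.7 time units


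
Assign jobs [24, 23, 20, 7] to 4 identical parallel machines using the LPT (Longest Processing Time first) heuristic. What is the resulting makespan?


Jobs (LPT sorted): [24, 23, 20, 7]
Machines: 4
  J=24 → Machine 1 (load: 0+24=24)
  J=23 → Machine 2 (load: 0+23=23)
  J=20 → Machine 3 (load: 0+20=20)
  J=7 → Machine 4 (load: 0+7=7)
Machine loads: [24, 23, 20, 7]
Makespan = max = 24 time units


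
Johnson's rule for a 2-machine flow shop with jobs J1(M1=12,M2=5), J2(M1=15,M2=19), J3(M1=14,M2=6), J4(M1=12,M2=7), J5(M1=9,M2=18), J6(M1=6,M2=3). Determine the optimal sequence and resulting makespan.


Johnson's rule:
Group 1 (M1≤M2, sort by M1): ['J5', 'J2']
Group 2 (M1>M2, sort desc M2): ['J4', 'J3', 'J1', 'J6']
Sequence: J5 → J2 → J4 → J3 → J1 → J6
Makespan calculation:
  J5: M1 done=9, M2 done=27
  J2: M1 done=24, M2 done=46
  J4: M1 done=36, M2 done=53
  J3: M1 done=50, M2 done=59
  J1: M1 done=62, M2 done=67
  J6: M1 done=68, M2 done=71
= Sequence: J5 → J2 → J4 → J3 → J1 → J6, Makespan: 71


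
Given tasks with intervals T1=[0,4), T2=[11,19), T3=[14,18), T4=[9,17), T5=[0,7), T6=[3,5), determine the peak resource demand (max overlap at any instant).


Check each time point for overlaps:
  t=3: 3 tasks active (T1, T5, T6)
Max concurrent = 3


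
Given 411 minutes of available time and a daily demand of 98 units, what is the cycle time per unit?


Cycle time = available time / demand
= 411 / 98
= 4.19 min/unit


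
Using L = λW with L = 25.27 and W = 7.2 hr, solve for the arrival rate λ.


Little's law: L = λW → λ = L / W
= 25.27 / 7.2
= 3.51 per hour


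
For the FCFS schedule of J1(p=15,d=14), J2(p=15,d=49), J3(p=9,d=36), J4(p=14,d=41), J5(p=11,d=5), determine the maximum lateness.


Lateness per job (L = C - d):
  J1: C=15, d=14, L=1
  J2: C=30, d=49, L=-19
  J3: C=39, d=36, L=3
  J4: C=53, d=41, L=12
  J5: C=64, d=5, L=59
Lmax = max(1, -19, 3, 12, 59)
= 59


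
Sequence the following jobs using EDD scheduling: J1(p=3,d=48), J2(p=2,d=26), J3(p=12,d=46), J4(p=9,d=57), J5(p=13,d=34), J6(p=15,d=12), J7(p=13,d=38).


EDD: sort by earliest due date
  J6: d=12, p=15
  J2: d=26, p=2
  J5: d=34, p=13
  J7: d=38, p=13
  J3: d=46, p=12
  J1: d=48, p=3
  J4: d=57, p=9
Order: J6 → J2 → J5 → J7 → J3 → J1 → J4


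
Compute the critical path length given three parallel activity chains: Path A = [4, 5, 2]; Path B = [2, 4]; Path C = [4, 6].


Path A: 4 + 5 + 2 = 11
Path B: 2 + 4 = 6
Path C: 4 + 6 = 10
Critical path = longest = max(11, 6, 10)
= 11 (Path A)


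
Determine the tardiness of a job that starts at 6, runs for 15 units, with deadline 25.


Completion = start + processing = 6 + 15 = 21
Tardiness = max(0, C - d) = max(0, 21 - 25)
= max(0, -4)
= 0


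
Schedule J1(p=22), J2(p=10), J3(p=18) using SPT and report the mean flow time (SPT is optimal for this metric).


SPT order: J2 → J3 → J1
Completion times:
  J2: C=10
  J3: C=28
  J1: C=50
Sum = 88, n = 3
Mean flow = 88/3
= 29.33


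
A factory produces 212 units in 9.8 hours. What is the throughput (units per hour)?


Throughput = units / time
= 212 / 9.8
= 21.6 units/hour


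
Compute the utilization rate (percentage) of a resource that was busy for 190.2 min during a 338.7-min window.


Utilization = busy / total × 100
= 190.2 / 338.7 × 100
= 56.2%


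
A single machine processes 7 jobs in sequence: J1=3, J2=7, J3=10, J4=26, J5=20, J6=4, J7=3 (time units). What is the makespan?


Sequential makespan: sum all processing times
= 3 + 7 + 10 + 26 + 20 + 4 + 3
= 73 time units


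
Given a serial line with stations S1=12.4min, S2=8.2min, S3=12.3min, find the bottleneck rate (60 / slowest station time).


Bottleneck = longest station time
Station times: [12.4, 8.2, 12.3]
Max = 12.4 min
Rate = 60 / 12.4
= 4.84 units/hour (bottleneck: 12.4min)


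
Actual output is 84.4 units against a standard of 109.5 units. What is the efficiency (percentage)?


Efficiency = (actual / standard) × 100
= (84.4 / 109.5) × 100
= 77.1%


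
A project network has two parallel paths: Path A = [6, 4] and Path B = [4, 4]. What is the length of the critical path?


Path A: 6 + 4 = 10
Path B: 4 + 4 = 8
Critical path = longest = max(10, 8)
= 10 (Path A)


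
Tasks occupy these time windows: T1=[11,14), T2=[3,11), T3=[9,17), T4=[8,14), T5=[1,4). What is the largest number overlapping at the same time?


Check each time point for overlaps:
  t=9: 3 tasks active (T2, T3, T4)
Max concurrent = 3


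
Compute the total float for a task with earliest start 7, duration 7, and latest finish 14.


EF = ES + duration = 7 + 7 = 14
LS = LF - duration = 14 - 7 = 7
Total Float = LF - EF = 14 - 14
(or LS - ES = 7 - 7)
= 0


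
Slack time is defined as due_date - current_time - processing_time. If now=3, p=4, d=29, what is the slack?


Slack = due - current_time - processing
= 29 - 3 - 4
= 22


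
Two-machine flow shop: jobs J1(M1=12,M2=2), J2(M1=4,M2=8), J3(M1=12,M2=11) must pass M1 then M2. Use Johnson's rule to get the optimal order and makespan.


Johnson's rule:
Group 1 (M1≤M2, sort by M1): ['J2']
Group 2 (M1>M2, sort desc M2): ['J3', 'J1']
Sequence: J2 → J3 → J1
Makespan calculation:
  J2: M1 done=4, M2 done=12
  J3: M1 done=16, M2 done=27
  J1: M1 done=28, M2 done=30
= Sequence: J2 → J3 → J1, Makespan: 30


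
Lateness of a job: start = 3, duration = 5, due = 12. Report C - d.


Completion = 3 + 5 = 8
Lateness = C - d = 8 - 12
= -4


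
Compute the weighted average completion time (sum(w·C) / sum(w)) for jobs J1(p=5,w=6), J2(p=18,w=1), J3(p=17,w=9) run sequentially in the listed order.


Completion times:
  J1: C=5, w×C=6×5=30
  J2: C=23, w×C=1×23=23
  J3: C=40, w×C=9×40=360
Sum w×C = 413
Sum w = 16
Weighted avg = 413/16
= 25.81


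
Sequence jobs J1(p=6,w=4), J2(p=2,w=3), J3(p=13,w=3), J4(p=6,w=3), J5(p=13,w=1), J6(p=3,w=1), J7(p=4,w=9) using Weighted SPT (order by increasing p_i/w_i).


WSPT (Smith's rule): sort by p/w ascending
  J7: p/w = 4/9 = 0.444
  J2: p/w = 2/3 = 0.667
  J1: p/w = 6/4 = 1.500
  J4: p/w = 6/3 = 2.000
  J6: p/w = 3/1 = 3.000
  J3: p/w = 13/3 = 4.333
  J5: p/w = 13/1 = 13.000
Order: J7 → J2 → J1 → J4 → J6 → J3 → J5


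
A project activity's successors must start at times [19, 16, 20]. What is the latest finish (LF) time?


LF = min of all successor start times
Successors start at: [19, 16, 20]
LF = min(19, 16, 20)
= 16


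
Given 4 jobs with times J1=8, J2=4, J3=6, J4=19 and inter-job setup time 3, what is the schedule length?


Makespan = Σ processing + (n-1) × setup
= (8 + 4 + 6 + 19) + (4-1)×3
= 37 + 9
= 46 time units


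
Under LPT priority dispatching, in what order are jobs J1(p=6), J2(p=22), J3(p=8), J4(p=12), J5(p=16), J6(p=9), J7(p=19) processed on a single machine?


LPT: sort by longest processing time first
  J2: p=22
  J7: p=19
  J5: p=16
  J4: p=12
  J6: p=9
  J3: p=8
  J1: p=6
Order: J2 → J7 → J5 → J4 → J6 → J3 → J1


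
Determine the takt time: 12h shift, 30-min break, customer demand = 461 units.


Available = 12×60 - 30 = 690 min
Takt time = 690 / 461
= 1.50 min/unit


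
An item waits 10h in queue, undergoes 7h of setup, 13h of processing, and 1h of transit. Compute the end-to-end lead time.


Lead time = queue + setup + processing + transit
= 10 + 7 + 13 + 1
= 31 hours


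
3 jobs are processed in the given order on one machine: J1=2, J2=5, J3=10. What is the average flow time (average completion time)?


Completion times:
  J1: completes at 2
  J2: completes at 7
  J3: completes at 17
Sum = 26
Average = 26/3
= 8.67


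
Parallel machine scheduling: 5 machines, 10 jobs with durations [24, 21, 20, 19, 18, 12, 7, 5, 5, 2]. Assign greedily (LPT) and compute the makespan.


Jobs (LPT sorted): [24, 21, 20, 19, 18, 12, 7, 5, 5, 2]
Machines: 5
  J=24 → Machine 1 (load: 0+24=24)
  J=21 → Machine 2 (load: 0+21=21)
  J=20 → Machine 3 (load: 0+20=20)
  J=19 → Machine 4 (load: 0+19=19)
  J=18 → Machine 5 (load: 0+18=18)
  J=12 → Machine 5 (load: 18+12=30)
  J=7 → Machine 4 (load: 19+7=26)
  J=5 → Machine 3 (load: 20+5=25)
  J=5 → Machine 2 (load: 21+5=26)
  J=2 → Machine 1 (load: 24+2=26)
Machine loads: [26, 26, 25, 26, 30]
Makespan = max = 30 time units


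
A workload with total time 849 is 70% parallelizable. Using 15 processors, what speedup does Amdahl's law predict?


Amdahl's law: T_p = T × ((1-p) + p/N)
= 849 × ((1-0.7) + 0.7/15)
= 849 × (0.30 + 0.0467)
= 849 × 0.3467
= 294.32
Speedup = 849/294.32
= 2.88×


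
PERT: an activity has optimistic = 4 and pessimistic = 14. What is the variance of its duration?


σ² = ((p - o) / 6)² = (p - o)² / 36
= (14 - 4)² / 36
= 10² / 36
= 100 / 36
= 2.7778


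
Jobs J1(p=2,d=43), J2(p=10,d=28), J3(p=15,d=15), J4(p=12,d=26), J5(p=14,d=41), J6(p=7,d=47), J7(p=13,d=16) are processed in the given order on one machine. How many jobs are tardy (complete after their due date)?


Completion vs due date:
  J1: C=2, d=43 → on time
  J2: C=12, d=28 → on time
  J3: C=27, d=15 → TARDY
  J4: C=39, d=26 → TARDY
  J5: C=53, d=41 → TARDY
  J6: C=60, d=47 → TARDY
  J7: C=73, d=16 → TARDY
Tardy jobs: J3, J4, J5, J6, J7
Count = 5


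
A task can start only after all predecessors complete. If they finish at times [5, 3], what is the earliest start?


ES = max of all predecessor completion times
Predecessors: [5, 3]
ES = max(5, 3)
= 5


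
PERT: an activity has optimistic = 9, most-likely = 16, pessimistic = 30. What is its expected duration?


te = (o + 4m + p) / 6
= (9 + 4×16 + 30) / 6
= (9 + 64 + 30) / 6
= 103 / 6
= 17.17


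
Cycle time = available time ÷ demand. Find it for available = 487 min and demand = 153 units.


Cycle time = available time / demand
= 487 / 153
= 3.18 min/unit


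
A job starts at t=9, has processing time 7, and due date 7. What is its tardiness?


Completion = start + processing = 9 + 7 = 16
Tardiness = max(0, C - d) = max(0, 16 - 7)
= max(0, 9)
= 9


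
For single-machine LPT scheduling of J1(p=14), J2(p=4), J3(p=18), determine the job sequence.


LPT: sort by longest processing time first
  J3: p=18
  J1: p=14
  J2: p=4
Order: J3 → J1 → J2


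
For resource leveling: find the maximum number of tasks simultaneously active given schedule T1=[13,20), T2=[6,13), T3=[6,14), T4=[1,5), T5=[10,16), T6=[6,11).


Check each time point for overlaps:
  t=10: 4 tasks active (T2, T3, T5, T6)
Max concurrent = 4


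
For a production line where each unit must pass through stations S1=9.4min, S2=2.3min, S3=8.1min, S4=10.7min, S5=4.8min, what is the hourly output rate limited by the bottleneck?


Bottleneck = longest station time
Station times: [9.4, 2.3, 8.1, 10.7, 4.8]
Max = 10.7 min
Rate = 60 / 10.7
= 5.61 units/hour (bottleneck: 10.7min)


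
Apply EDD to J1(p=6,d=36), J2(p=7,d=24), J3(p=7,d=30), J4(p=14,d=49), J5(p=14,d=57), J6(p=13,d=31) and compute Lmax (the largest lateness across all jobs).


EDD order: J2 → J3 → J6 → J1 → J4 → J5
Completion and lateness:
  J2: C=7, d=24, L=7-24=-17
  J3: C=14, d=30, L=14-30=-16
  J6: C=27, d=31, L=27-31=-4
  J1: C=33, d=36, L=33-36=-3
  J4: C=47, d=49, L=47-49=-2
  J5: C=61, d=57, L=61-57=4
Lmax = max(-17, -16, -4, -3, -2, 4)
= 4


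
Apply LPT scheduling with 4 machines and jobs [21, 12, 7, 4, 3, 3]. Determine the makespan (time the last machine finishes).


Jobs (LPT sorted): [21, 12, 7, 4, 3, 3]
Machines: 4
  J=21 → Machine 1 (load: 0+21=21)
  J=12 → Machine 2 (load: 0+12=12)
  J=7 → Machine 3 (load: 0+7=7)
  J=4 → Machine 4 (load: 0+4=4)
  J=3 → Machine 4 (load: 4+3=7)
  J=3 → Machine 3 (load: 7+3=10)
Machine loads: [21, 12, 10, 7]
Makespan = max = 21 time units


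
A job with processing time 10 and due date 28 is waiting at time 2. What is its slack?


Slack = due - current_time - processing
= 28 - 2 - 10
= 16


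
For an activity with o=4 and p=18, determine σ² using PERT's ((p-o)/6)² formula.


σ² = ((p - o) / 6)² = (p - o)² / 36
= (18 - 4)² / 36
= 14² / 36
= 196 / 36
= 5.4444


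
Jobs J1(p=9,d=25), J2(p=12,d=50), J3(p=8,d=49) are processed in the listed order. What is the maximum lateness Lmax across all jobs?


Lateness per job (L = C - d):
  J1: C=9, d=25, L=-16
  J2: C=21, d=50, L=-29
  J3: C=29, d=49, L=-20
Lmax = max(-16, -29, -20)
= -16


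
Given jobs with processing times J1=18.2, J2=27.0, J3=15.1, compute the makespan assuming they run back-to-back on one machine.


Sequential makespan: sum all processing times
= 18.2 + 27.0 + 15.1
= 60.3 time units


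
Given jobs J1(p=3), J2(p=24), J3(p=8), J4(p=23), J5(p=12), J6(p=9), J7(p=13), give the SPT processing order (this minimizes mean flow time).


SPT: sort by shortest processing time
  J1: p=3
  J3: p=8
  J6: p=9
  J5: p=12
  J7: p=13
  J4: p=23
  J2: p=24
Order: J1 → J3 → J6 → J5 → J7 → J4 → J2


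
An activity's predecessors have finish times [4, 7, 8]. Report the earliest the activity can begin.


ES = max of all predecessor completion times
Predecessors: [4, 7, 8]
ES = max(4, 7, 8)
= 8


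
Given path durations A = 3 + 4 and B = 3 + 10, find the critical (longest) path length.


Path A: 3 + 4 = 7
Path B: 3 + 10 = 13
Critical path = longest = max(7, 13)
= 13 (Path B)


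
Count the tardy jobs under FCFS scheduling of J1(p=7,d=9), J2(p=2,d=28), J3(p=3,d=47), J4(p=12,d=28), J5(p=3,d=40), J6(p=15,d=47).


Completion vs due date:
  J1: C=7, d=9 → on time
  J2: C=9, d=28 → on time
  J3: C=12, d=47 → on time
  J4: C=24, d=28 → on time
  J5: C=27, d=40 → on time
  J6: C=42, d=47 → on time
Tardy jobs: none
Count = 0


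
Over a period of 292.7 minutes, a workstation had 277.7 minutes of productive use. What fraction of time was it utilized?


Utilization = busy / total × 100
= 277.7 / 292.7 × 100
= 94.9%


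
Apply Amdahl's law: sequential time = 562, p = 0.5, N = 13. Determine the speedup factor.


Amdahl's law: T_p = T × ((1-p) + p/N)
= 562 × ((1-0.5) + 0.5/13)
= 562 × (0.50 + 0.0385)
= 562 × 0.5385
= 302.62
Speedup = 562/302.62
= 1.86×


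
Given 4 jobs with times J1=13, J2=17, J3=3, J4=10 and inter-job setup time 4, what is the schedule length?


Makespan = Σ processing + (n-1) × setup
= (13 + 17 + 3 + 10) + (4-1)×4
= 43 + 12
= 55 time units


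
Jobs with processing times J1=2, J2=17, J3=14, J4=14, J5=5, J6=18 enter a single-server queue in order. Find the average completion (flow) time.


Completion times:
  J1: completes at 2
  J2: completes at 19
  J3: completes at 33
  J4: completes at 47
  J5: completes at 52
  J6: completes at 70
Sum = 223
Average = 223/6
= 37.17


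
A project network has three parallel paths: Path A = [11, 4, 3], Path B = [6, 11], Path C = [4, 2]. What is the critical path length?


Path A: 11 + 4 + 3 = 18
Path B: 6 + 11 = 17
Path C: 4 + 2 = 6
Critical path = longest = max(18, 17, 6)
= 18 (Path A)


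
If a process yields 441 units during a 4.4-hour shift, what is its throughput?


Throughput = units / time
= 441 / 4.4
= 100.2 units/hour


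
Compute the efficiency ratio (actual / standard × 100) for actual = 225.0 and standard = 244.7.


Efficiency = (actual / standard) × 100
= (225.0 / 244.7) × 100
= 91.9%


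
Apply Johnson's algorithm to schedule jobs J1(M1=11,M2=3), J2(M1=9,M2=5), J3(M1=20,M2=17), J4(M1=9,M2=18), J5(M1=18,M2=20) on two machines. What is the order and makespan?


Johnson's rule:
Group 1 (M1≤M2, sort by M1): ['J4', 'J5']
Group 2 (M1>M2, sort desc M2): ['J3', 'J2', 'J1']
Sequence: J4 → J5 → J3 → J2 → J1
Makespan calculation:
  J4: M1 done=9, M2 done=27
  J5: M1 done=27, M2 done=47
  J3: M1 done=47, M2 done=64
  J2: M1 done=56, M2 done=69
  J1: M1 done=67, M2 done=72
= Sequence: J4 → J5 → J3 → J2 → J1, Makespan: 72


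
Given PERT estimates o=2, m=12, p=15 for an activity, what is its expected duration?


te = (o + 4m + p) / 6
= (2 + 4×12 + 15) / 6
= (2 + 48 + 15) / 6
= 65 / 6
= 10.83


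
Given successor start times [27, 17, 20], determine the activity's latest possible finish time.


LF = min of all successor start times
Successors start at: [27, 17, 20]
LF = min(27, 17, 20)
= 17


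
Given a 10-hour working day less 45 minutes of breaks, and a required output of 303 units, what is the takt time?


Available = 10×60 - 45 = 555 min
Takt time = 555 / 303
= 1.83 min/unit


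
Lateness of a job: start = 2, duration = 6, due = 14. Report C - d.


Completion = 2 + 6 = 8
Lateness = C - d = 8 - 14
= -6


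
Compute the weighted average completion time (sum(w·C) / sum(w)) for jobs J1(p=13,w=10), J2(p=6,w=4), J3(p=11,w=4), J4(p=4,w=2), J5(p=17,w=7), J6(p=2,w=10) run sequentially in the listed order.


Completion times:
  J1: C=13, w×C=10×13=130
  J2: C=19, w×C=4×19=76
  J3: C=30, w×C=4×30=120
  J4: C=34, w×C=2×34=68
  J5: C=51, w×C=7×51=357
  J6: C=53, w×C=10×53=530
Sum w×C = 1281
Sum w = 37
Weighted avg = 1281/37
= 34.62


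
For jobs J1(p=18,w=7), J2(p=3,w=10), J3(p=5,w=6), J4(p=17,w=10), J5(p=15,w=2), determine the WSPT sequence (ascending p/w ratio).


WSPT (Smith's rule): sort by p/w ascending
  J2: p/w = 3/10 = 0.300
  J3: p/w = 5/6 = 0.833
  J4: p/w = 17/10 = 1.700
  J1: p/w = 18/7 = 2.571
  J5: p/w = 15/2 = 7.500
Order: J2 → J3 → J4 → J1 → J5


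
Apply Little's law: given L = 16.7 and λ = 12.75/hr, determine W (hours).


Little's law: L = λW → W = L / λ
= 16.7 / 12.75
= 1.31 hours


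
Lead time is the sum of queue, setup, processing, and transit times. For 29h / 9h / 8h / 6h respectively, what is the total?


Lead time = queue + setup + processing + transit
= 29 + 9 + 8 + 6
= 52 hours


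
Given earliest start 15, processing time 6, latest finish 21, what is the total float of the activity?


EF = ES + duration = 15 + 6 = 21
LS = LF - duration = 21 - 6 = 15
Total Float = LF - EF = 21 - 21
(or LS - ES = 15 - 15)
= 0


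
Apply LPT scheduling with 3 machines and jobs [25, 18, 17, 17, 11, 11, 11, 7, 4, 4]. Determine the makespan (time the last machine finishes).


Jobs (LPT sorted): [25, 18, 17, 17, 11, 11, 11, 7, 4, 4]
Machines: 3
  J=25 → Machine 1 (load: 0+25=25)
  J=18 → Machine 2 (load: 0+18=18)
  J=17 → Machine 3 (load: 0+17=17)
  J=17 → Machine 3 (load: 17+17=34)
  J=11 → Machine 2 (load: 18+11=29)
  J=11 → Machine 1 (load: 25+11=36)
  J=11 → Machine 2 (load: 29+11=40)
  J=7 → Machine 3 (load: 34+7=41)
  J=4 → Machine 1 (load: 36+4=40)
  J=4 → Machine 1 (load: 40+4=44)
Machine loads: [44, 40, 41]
Makespan = max = 44 time units


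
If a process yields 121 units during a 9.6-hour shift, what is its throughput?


Throughput = units / time
= 121 / 9.6
= 12.6 units/hour


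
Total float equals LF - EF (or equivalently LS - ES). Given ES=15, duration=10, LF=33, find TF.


EF = ES + duration = 15 + 10 = 25
LS = LF - duration = 33 - 10 = 23
Total Float = LF - EF = 33 - 25
(or LS - ES = 23 - 15)
= 8


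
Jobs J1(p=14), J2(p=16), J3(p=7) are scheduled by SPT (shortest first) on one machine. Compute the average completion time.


SPT order: J3 → J1 → J2
Completion times:
  J3: C=7
  J1: C=21
  J2: C=37
Sum = 65, n = 3
Mean flow = 65/3
= 21.67


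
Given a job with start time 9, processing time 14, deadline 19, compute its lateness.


Completion = 9 + 14 = 23
Lateness = C - d = 23 - 19
= 4


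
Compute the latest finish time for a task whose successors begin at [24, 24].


LF = min of all successor start times
Successors start at: [24, 24]
LF = min(24, 24)
= 24


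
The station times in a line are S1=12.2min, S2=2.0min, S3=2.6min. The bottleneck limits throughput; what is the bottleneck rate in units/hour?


Bottleneck = longest station time
Station times: [12.2, 2.0, 2.6]
Max = 12.2 min
Rate = 60 / 12.2
= 4.92 units/hour (bottleneck: 12.2min)


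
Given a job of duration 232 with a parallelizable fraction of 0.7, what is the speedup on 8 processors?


Amdahl's law: T_p = T × ((1-p) + p/N)
= 232 × ((1-0.7) + 0.7/8)
= 232 × (0.30 + 0.0875)
= 232 × 0.3875
= 89.90
Speedup = 232/89.90
= 2.58×


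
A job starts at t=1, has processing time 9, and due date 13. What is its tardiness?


Completion = start + processing = 1 + 9 = 10
Tardiness = max(0, C - d) = max(0, 10 - 13)
= max(0, -3)
= 0


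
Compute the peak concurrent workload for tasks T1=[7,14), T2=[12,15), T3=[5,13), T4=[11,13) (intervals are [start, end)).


Check each time point for overlaps:
  t=12: 4 tasks active (T1, T2, T3, T4)
Max concurrent = 4


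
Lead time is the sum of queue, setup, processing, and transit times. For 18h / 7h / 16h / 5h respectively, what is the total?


Lead time = queue + setup + processing + transit
= 18 + 7 + 16 + 5
= 46 hours
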